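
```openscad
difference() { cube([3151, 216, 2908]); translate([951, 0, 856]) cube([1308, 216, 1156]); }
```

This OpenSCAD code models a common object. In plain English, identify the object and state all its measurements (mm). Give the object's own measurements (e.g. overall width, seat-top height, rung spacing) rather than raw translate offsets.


A wall 3151 mm long (x), 216 mm thick (y), 2908 mm tall, with a rectangular window opening cut through it. The opening is 1308 mm wide and 1156 mm tall; its sill is at z = 856 mm and its near (−x) edge is 951 mm from the wall's −x end. The opening passes through the full wall thickness.


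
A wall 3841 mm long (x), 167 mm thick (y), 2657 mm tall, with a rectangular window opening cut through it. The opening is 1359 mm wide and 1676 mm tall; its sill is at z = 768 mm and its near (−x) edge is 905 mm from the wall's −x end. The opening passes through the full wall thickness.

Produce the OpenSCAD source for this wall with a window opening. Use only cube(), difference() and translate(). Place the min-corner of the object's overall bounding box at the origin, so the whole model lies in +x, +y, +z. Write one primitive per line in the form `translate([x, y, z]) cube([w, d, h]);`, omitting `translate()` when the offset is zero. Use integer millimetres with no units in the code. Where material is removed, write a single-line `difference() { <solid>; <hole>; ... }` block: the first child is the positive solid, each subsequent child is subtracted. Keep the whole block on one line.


difference() { cube([3841, 167, 2657]); translate([905, 0, 768]) cube([1359, 167, 1676]); }


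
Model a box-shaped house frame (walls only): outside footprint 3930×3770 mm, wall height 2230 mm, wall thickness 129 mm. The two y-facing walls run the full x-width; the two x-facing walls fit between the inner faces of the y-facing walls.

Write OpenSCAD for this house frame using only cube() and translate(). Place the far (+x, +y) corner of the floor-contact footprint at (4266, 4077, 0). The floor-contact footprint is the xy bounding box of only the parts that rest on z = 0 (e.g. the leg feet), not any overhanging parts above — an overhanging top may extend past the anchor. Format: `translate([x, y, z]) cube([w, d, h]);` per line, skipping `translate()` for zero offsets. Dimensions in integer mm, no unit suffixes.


translate([336, 307, 0]) cube([3930, 129, 2230]);
translate([336, 3948, 0]) cube([3930, 129, 2230]);
translate([336, 436, 0]) cube([129, 3512, 2230]);
translate([4137, 436, 0]) cube([129, 3512, 2230]);


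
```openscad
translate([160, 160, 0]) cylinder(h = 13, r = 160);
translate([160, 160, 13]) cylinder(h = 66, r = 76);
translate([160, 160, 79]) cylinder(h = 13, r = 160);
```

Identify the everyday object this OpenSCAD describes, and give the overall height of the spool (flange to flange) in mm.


A spool. The overall height is 92 mm.

Three coaxial cylinders, large–small–large — a spool. Two 13 mm flanges and a 66 mm core give 13 + 66 + 13 = 92 mm.


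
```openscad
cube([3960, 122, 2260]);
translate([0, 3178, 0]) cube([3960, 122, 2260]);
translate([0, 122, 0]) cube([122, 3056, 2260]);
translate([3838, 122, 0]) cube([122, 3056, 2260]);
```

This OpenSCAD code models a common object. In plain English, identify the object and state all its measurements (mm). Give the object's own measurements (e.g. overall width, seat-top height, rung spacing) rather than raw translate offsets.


The wall frame of a small rectangular building: four walls, each 2260 mm tall and 122 mm thick, enclosing a footprint 3960 mm (x) by 3300 mm (y) outside-to-outside, with no floor or roof. The front and back walls (the −y and +y sides) span the full width; the two side walls fit between them.


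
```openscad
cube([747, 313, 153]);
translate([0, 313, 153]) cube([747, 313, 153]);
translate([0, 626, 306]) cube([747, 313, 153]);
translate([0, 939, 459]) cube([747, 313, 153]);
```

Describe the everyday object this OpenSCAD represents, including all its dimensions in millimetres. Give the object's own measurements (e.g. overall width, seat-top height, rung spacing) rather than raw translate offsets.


A straight staircase of 4 solid steps. Each step is 747 mm wide (x), 313 mm deep (y, the going) and 153 mm tall (the rise). The first step rests on the floor; each subsequent step sits one going further in +y and one rise higher in +z, directly behind and above the previous step with no overlap.


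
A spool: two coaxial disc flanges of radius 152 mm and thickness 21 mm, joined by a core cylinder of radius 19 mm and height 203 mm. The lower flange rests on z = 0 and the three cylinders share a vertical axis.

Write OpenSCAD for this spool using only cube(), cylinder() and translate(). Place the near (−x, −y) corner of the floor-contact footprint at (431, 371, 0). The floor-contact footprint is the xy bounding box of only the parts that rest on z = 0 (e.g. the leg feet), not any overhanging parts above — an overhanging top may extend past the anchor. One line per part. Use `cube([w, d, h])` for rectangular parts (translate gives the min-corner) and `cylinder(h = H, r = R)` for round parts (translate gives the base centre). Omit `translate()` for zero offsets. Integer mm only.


translate([583, 523, 0]) cylinder(h = 21, r = 152);
translate([583, 523, 21]) cylinder(h = 203, r = 19);
translate([583, 523, 224]) cylinder(h = 21, r = 152);


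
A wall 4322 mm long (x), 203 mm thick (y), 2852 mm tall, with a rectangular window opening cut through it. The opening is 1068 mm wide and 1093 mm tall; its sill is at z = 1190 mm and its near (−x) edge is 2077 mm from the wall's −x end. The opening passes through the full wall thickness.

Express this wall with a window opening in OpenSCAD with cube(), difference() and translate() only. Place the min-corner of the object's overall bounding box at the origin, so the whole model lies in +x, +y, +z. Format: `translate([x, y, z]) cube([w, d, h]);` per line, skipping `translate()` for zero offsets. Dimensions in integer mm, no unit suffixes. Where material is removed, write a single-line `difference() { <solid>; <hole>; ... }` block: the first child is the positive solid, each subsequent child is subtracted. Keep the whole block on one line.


difference() { cube([4322, 203, 2852]); translate([2077, 0, 1190]) cube([1068, 203, 1093]); }


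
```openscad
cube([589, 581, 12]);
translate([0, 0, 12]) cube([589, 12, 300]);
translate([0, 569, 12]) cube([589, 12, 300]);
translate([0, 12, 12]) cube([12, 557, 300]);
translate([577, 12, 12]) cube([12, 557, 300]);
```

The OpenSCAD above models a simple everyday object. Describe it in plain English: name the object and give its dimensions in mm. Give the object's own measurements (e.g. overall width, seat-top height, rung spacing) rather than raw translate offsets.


An open-topped rectangular box: outside dimensions 589×581×312 mm, with a uniform wall and base thickness of 12 mm. The base is a full 589×581 slab on the floor; four walls sit on top of the base. The front and back walls (the −y and +y sides) span the full width; the two side walls fit between them.


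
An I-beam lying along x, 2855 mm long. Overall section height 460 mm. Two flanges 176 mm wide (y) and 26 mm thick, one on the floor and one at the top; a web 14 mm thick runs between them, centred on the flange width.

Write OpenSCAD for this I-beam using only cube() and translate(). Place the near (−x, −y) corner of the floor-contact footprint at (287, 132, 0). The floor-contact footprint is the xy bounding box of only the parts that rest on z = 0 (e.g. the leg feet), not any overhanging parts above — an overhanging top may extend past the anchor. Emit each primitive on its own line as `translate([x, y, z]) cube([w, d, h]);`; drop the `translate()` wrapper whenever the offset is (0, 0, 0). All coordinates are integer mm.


translate([287, 132, 0]) cube([2855, 176, 26]);
translate([287, 213, 26]) cube([2855, 14, 408]);
translate([287, 132, 434]) cube([2855, 176, 26]);


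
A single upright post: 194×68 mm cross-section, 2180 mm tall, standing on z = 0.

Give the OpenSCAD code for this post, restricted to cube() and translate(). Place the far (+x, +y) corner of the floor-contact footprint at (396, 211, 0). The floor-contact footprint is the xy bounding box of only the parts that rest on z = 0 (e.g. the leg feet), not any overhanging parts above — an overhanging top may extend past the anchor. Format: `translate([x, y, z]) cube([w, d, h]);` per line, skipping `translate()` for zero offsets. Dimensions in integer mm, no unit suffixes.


translate([202, 143, 0]) cube([194, 68, 2180]);


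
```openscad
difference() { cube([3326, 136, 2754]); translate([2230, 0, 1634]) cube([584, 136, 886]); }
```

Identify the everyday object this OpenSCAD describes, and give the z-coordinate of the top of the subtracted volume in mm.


A wall with a window opening. The window head height is 2520 mm.

A wall with a rectangular opening subtracted — a window. Sill at z = 1634, opening 886 mm tall, so the head is at 1634 + 886 = 2520 mm.


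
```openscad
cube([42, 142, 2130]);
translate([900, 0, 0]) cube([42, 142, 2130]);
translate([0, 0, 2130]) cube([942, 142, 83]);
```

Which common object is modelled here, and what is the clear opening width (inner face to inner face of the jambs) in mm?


A door frame. The clear opening width is 858 mm.

Two 2130 mm tall posts with a header on top — a door frame. The left jamb is 42 mm wide at x = 0; the right jamb starts at x = 900. The clear opening is 900 − 42 = 858 mm.


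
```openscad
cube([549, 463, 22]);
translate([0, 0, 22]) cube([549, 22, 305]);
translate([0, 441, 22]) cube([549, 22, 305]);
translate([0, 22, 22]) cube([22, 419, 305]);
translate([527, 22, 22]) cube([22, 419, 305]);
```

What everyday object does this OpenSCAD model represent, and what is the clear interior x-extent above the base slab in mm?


An open box. The internal width is 505 mm.

A 549×463 base slab with four walls standing on it — an open box. The base is 549 mm wide and the walls are 22 mm thick, so the internal width is 549 − 2 × 22 = 505 mm.


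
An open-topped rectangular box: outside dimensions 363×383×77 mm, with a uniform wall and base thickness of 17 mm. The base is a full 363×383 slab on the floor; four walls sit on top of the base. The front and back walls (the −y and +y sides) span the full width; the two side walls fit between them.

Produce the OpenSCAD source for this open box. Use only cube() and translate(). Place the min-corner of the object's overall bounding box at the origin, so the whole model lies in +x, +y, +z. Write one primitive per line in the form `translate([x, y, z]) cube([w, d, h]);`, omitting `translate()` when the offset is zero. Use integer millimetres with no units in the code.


cube([363, 383, 17]);
translate([0, 0, 17]) cube([363, 17, 60]);
translate([0, 366, 17]) cube([363, 17, 60]);
translate([0, 17, 17]) cube([17, 349, 60]);
translate([346, 17, 17]) cube([17, 349, 60]);


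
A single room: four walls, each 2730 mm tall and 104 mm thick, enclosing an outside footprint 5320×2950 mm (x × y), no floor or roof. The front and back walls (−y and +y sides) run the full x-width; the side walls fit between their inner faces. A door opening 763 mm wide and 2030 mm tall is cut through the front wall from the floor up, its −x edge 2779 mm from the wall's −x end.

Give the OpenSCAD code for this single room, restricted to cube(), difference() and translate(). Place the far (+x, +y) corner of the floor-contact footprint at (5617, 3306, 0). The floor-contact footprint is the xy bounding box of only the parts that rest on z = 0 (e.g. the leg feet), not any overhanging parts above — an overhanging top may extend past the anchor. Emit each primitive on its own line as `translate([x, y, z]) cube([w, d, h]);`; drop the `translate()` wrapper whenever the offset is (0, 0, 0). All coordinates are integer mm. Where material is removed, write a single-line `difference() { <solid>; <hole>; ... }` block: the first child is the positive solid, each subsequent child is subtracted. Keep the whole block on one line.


difference() { translate([297, 356, 0]) cube([5320, 104, 2730]); translate([3076, 356, 0]) cube([763, 104, 2030]); }
translate([297, 3202, 0]) cube([5320, 104, 2730]);
translate([297, 460, 0]) cube([104, 2742, 2730]);
translate([5513, 460, 0]) cube([104, 2742, 2730]);


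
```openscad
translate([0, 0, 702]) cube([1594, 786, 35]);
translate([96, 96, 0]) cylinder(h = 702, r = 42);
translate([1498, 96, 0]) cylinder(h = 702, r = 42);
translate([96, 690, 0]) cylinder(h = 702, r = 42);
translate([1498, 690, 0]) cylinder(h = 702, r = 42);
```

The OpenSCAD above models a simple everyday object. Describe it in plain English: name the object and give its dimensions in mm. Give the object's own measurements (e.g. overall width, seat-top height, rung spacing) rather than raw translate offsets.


A rectangular dining table. The top is 1594×786×35 mm with its upper surface at z = 737 mm. It stands on four round legs of 84 mm diameter, each leg's bounding box inset 54 mm from the nearest pair of top edges, running from the floor to the underside of the top.


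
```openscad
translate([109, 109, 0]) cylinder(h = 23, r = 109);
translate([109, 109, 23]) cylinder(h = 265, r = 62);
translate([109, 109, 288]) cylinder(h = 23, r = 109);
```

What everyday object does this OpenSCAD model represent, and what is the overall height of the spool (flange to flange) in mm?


A spool. The overall height is 311 mm.

Three coaxial cylinders, large–small–large — a spool. Two 23 mm flanges and a 265 mm core give 23 + 265 + 23 = 311 mm.


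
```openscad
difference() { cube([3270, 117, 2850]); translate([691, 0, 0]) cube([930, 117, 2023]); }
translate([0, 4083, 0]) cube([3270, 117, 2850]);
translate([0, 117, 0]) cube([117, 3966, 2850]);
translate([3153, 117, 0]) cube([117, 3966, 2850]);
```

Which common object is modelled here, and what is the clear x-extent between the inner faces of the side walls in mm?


A single room. The interior width is 3036 mm.

Four walls enclosing a rectangle with a door in the front wall — a room. Outside width 3270 minus two 117 mm walls gives 3036 mm.


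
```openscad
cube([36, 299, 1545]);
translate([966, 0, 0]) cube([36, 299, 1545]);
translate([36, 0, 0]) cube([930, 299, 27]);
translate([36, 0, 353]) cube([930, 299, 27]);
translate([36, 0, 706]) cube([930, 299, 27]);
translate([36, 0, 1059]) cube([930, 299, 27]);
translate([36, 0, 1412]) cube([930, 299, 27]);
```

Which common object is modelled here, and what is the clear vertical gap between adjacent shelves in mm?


A bookshelf. The clear shelf gap is 326 mm.

Two tall side panels with 5 horizontal boards between them — a bookshelf. The first two shelf undersides are at z = 0 and z = 353; with shelf thickness 27, the clear gap is 353 − 0 − 27 = 326 mm.


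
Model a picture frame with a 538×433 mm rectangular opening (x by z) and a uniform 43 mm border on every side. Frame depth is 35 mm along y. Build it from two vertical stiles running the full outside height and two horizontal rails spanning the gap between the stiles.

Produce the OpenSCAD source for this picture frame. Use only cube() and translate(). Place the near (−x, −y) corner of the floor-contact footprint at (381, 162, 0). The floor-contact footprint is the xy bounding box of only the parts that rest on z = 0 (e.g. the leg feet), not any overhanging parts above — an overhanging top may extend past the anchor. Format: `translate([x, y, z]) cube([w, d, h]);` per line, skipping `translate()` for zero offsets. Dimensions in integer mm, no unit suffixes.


translate([381, 162, 0]) cube([43, 35, 519]);
translate([962, 162, 0]) cube([43, 35, 519]);
translate([424, 162, 0]) cube([538, 35, 43]);
translate([424, 162, 476]) cube([538, 35, 43]);


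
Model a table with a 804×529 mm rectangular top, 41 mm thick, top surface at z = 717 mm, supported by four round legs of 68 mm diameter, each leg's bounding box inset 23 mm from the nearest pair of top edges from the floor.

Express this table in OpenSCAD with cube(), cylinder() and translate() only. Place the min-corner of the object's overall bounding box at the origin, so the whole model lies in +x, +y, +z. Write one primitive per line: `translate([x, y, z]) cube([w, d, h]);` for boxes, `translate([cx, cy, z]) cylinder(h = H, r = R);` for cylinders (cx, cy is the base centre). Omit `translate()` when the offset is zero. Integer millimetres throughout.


translate([0, 0, 676]) cube([804, 529, 41]);
translate([57, 57, 0]) cylinder(h = 676, r = 34);
translate([747, 57, 0]) cylinder(h = 676, r = 34);
translate([57, 472, 0]) cylinder(h = 676, r = 34);
translate([747, 472, 0]) cylinder(h = 676, r = 34);


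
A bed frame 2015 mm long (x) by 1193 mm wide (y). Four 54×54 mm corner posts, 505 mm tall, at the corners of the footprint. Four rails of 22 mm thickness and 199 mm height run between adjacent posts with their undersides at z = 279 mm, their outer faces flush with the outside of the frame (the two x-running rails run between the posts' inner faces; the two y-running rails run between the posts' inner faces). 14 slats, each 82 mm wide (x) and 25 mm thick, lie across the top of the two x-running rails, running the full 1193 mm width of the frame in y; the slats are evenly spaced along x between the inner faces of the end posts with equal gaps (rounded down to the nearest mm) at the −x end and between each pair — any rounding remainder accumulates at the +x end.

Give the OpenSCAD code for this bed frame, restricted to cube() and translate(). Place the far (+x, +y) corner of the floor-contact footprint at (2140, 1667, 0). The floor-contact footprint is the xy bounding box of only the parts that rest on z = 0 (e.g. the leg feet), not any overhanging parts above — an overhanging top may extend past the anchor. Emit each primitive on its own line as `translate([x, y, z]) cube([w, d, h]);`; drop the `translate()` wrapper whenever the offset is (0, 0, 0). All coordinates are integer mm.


// slat z = rail_z + rail_h = 279 + 199 = 478
// slat gap = ⌊(1907 − 14·82) / 15⌋ = 50
translate([125, 474, 0]) cube([54, 54, 505]);
translate([125, 1613, 0]) cube([54, 54, 505]);
translate([2086, 474, 0]) cube([54, 54, 505]);
translate([2086, 1613, 0]) cube([54, 54, 505]);
translate([179, 474, 279]) cube([1907, 22, 199]);
translate([179, 1645, 279]) cube([1907, 22, 199]);
translate([125, 528, 279]) cube([22, 1085, 199]);
translate([2118, 528, 279]) cube([22, 1085, 199]);
translate([229, 474, 478]) cube([82, 1193, 25]);
translate([361, 474, 478]) cube([82, 1193, 25]);
translate([493, 474, 478]) cube([82, 1193, 25]);
translate([625, 474, 478]) cube([82, 1193, 25]);
translate([757, 474, 478]) cube([82, 1193, 25]);
translate([889, 474, 478]) cube([82, 1193, 25]);
translate([1021, 474, 478]) cube([82, 1193, 25]);
translate([1153, 474, 478]) cube([82, 1193, 25]);
translate([1285, 474, 478]) cube([82, 1193, 25]);
translate([1417, 474, 478]) cube([82, 1193, 25]);
translate([1549, 474, 478]) cube([82, 1193, 25]);
translate([1681, 474, 478]) cube([82, 1193, 25]);
translate([1813, 474, 478]) cube([82, 1193, 25]);
translate([1945, 474, 478]) cube([82, 1193, 25]);


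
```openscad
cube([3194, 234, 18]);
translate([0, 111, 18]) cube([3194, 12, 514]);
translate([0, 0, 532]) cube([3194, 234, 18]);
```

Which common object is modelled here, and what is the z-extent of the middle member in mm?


An I-beam. The web height is 514 mm.

Two wide flanges with a thin centred web — an I-beam. Overall 550 mm minus two 18 mm flanges gives a web of 550 − 2·18 = 514 mm.


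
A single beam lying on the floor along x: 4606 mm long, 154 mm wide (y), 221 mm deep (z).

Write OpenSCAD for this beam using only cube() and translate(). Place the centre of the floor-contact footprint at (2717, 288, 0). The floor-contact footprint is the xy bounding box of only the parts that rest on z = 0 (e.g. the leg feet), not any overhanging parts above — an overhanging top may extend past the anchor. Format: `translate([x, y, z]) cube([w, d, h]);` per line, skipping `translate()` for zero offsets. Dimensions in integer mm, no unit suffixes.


translate([414, 211, 0]) cube([4606, 154, 221]);


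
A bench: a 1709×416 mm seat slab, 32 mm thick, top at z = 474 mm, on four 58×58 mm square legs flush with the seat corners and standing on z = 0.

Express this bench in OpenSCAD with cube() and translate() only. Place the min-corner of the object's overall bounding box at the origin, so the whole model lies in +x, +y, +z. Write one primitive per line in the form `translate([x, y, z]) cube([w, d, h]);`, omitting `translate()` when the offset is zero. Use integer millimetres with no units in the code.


translate([0, 0, 442]) cube([1709, 416, 32]);
cube([58, 58, 442]);
translate([0, 358, 0]) cube([58, 58, 442]);
translate([1651, 0, 0]) cube([58, 58, 442]);
translate([1651, 358, 0]) cube([58, 58, 442]);


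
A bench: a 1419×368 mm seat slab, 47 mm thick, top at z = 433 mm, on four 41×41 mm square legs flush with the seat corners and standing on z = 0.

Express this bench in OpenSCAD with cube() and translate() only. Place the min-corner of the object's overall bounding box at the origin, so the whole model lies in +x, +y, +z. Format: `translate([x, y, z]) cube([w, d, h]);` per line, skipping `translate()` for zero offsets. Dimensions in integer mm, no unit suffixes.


// leg_h = 433 − 47 = 386
translate([0, 0, 386]) cube([1419, 368, 47]);
cube([41, 41, 386]);
translate([0, 327, 0]) cube([41, 41, 386]);
translate([1378, 0, 0]) cube([41, 41, 386]);
translate([1378, 327, 0]) cube([41, 41, 386]);


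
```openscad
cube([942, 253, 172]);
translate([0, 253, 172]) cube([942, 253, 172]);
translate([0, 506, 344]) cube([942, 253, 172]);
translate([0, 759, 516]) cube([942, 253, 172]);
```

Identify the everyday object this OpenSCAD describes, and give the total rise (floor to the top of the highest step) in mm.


A staircase. The total rise is 688 mm.

4 identical blocks, each offset up and back from the previous — a staircase. Each step is 172 mm tall and there are 4 of them, so the total rise is 4 × 172 = 688 mm.


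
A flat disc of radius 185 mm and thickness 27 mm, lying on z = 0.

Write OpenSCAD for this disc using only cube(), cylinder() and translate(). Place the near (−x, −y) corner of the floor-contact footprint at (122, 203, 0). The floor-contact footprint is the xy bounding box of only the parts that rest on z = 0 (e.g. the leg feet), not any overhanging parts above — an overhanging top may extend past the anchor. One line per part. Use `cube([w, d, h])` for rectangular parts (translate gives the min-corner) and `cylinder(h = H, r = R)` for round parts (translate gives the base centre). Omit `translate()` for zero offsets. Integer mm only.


translate([307, 388, 0]) cylinder(h = 27, r = 185);


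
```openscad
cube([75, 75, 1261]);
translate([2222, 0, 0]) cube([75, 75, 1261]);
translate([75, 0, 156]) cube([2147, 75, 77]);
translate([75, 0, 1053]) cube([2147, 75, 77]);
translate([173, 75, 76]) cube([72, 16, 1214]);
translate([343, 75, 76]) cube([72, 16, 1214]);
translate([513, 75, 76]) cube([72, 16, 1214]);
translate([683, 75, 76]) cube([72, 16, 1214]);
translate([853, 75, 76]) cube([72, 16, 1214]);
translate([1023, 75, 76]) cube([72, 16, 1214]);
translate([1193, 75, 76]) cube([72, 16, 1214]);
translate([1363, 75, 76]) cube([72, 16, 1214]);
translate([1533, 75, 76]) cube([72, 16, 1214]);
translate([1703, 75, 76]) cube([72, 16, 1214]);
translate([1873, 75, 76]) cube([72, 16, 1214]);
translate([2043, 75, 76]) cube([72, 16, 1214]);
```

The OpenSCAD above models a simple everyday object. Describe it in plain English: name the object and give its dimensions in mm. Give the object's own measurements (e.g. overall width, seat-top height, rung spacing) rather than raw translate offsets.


A fence section. Two 75×75 mm posts, 1261 mm tall, stand on the floor with a clear span of 2147 mm between their inner faces. Two horizontal rails of 75×77 mm section span the gap between the posts with their undersides at z = 156 mm and z = 1053 mm, flush with the posts' −y face. 12 pickets, each 72 mm wide, 16 mm thick and 1214 mm tall, are fixed to the +y face of the rails with their bottoms at z = 76 mm, spaced across the span with a 98 mm gap after the −x post and between neighbouring pickets, with 107 mm left before the +x post.


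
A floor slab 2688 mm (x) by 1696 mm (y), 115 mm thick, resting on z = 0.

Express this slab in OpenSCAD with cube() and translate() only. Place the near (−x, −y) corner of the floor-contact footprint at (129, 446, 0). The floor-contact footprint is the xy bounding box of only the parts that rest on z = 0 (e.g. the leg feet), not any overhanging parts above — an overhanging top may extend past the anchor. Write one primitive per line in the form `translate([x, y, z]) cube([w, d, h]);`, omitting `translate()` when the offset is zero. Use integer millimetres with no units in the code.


translate([129, 446, 0]) cube([2688, 1696, 115]);


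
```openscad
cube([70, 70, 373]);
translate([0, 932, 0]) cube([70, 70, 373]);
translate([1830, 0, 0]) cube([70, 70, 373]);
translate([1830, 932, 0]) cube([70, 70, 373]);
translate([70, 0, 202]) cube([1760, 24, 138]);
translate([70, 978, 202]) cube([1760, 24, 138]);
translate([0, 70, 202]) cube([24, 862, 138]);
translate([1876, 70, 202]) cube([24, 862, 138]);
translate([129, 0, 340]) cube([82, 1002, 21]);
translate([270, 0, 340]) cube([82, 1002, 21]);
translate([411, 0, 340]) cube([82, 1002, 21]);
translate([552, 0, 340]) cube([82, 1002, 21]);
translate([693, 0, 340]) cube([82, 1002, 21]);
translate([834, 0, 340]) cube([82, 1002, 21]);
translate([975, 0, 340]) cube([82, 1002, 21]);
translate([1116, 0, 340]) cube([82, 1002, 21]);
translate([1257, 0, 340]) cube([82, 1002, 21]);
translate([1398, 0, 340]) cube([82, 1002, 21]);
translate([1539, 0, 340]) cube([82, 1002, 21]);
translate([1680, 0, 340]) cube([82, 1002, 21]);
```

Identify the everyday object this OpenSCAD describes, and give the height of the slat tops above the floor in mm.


A bed frame. The slat-top height is 361 mm.

Four posts, four rails, and a row of slats — a bed frame. Slats sit on the rails at z = 202 + 138 = 340; with slat thickness 21, the top is 361 mm.


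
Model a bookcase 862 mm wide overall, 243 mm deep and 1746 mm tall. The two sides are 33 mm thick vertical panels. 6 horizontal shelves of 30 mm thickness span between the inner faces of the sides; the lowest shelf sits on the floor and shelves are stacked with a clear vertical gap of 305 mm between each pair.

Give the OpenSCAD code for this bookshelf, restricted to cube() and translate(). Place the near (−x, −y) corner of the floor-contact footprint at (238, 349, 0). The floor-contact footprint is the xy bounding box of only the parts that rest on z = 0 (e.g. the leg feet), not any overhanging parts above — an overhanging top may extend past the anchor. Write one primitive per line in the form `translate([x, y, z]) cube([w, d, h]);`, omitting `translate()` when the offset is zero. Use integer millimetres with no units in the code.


translate([238, 349, 0]) cube([33, 243, 1746]);
translate([1067, 349, 0]) cube([33, 243, 1746]);
translate([271, 349, 0]) cube([796, 243, 30]);
translate([271, 349, 335]) cube([796, 243, 30]);
translate([271, 349, 670]) cube([796, 243, 30]);
translate([271, 349, 1005]) cube([796, 243, 30]);
translate([271, 349, 1340]) cube([796, 243, 30]);
translate([271, 349, 1675]) cube([796, 243, 30]);


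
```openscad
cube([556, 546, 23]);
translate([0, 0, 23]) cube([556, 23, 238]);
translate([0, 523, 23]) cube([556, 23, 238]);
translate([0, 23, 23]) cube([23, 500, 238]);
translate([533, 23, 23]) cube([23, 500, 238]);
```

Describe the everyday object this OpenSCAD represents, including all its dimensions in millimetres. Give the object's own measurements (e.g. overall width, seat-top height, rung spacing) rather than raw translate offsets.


An open-topped rectangular box: outside dimensions 556×546×261 mm, with a uniform wall and base thickness of 23 mm. The base is a full 556×546 slab on the floor; four walls sit on top of the base. The front and back walls (the −y and +y sides) span the full width; the two side walls fit between them.


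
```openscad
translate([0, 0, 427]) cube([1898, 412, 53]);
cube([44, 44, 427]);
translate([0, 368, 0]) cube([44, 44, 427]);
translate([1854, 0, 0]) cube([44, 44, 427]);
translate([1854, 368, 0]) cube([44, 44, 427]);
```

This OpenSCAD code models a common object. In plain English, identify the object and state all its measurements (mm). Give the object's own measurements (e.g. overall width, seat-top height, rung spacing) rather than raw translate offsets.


A bench: a 1898×412 mm seat slab, 53 mm thick, top at z = 480 mm, on four 44×44 mm square legs flush with the seat corners and standing on z = 0.


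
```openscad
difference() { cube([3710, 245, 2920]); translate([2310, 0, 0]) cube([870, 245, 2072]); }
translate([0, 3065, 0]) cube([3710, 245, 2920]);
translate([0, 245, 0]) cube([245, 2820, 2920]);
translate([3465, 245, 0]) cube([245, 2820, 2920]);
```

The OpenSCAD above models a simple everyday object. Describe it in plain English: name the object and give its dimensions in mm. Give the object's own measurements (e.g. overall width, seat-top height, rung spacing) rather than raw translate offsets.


A single room: four walls, each 2920 mm tall and 245 mm thick, enclosing an outside footprint 3710×3310 mm (x × y), no floor or roof. The front and back walls (−y and +y sides) run the full x-width; the side walls fit between their inner faces. A door opening 870 mm wide and 2072 mm tall is cut through the front wall from the floor up, its −x edge 2310 mm from the wall's −x end.


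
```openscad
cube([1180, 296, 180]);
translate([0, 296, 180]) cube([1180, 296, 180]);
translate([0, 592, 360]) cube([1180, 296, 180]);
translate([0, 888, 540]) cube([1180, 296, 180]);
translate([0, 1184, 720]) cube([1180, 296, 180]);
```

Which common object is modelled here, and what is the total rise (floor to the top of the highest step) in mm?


A staircase. The total rise is 900 mm.

5 identical blocks, each offset up and back from the previous — a staircase. Each step is 180 mm tall and there are 5 of them, so the total rise is 5 × 180 = 900 mm.


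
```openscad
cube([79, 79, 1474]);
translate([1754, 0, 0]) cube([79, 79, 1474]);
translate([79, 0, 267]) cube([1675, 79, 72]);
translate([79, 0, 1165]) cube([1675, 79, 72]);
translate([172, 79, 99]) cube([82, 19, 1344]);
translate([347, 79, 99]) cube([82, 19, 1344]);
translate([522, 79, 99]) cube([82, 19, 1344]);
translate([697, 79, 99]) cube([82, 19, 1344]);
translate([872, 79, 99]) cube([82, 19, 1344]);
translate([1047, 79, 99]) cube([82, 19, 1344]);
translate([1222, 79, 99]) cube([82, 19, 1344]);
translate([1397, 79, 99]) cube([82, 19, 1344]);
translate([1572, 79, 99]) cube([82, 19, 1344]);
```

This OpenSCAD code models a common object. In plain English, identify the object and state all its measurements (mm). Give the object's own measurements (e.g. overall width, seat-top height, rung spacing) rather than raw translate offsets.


A fence section. Two 79×79 mm posts, 1474 mm tall, stand on the floor with a clear span of 1675 mm between their inner faces. Two horizontal rails of 79×72 mm section span the gap between the posts with their undersides at z = 267 mm and z = 1165 mm, flush with the posts' −y face. 9 pickets, each 82 mm wide, 19 mm thick and 1344 mm tall, are fixed to the +y face of the rails with their bottoms at z = 99 mm, spaced across the span with a 93 mm gap after the −x post and between neighbouring pickets, with 100 mm left before the +x post.


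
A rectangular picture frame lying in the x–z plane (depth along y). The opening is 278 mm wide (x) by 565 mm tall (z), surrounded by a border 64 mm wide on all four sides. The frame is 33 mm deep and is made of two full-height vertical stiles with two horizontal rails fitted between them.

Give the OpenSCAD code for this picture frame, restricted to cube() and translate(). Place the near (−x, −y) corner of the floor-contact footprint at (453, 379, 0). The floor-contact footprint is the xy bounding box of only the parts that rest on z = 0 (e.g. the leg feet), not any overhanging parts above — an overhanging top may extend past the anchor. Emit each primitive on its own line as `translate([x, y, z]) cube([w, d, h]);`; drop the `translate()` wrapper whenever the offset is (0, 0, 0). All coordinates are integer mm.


translate([453, 379, 0]) cube([64, 33, 693]);
translate([795, 379, 0]) cube([64, 33, 693]);
translate([517, 379, 0]) cube([278, 33, 64]);
translate([517, 379, 629]) cube([278, 33, 64]);


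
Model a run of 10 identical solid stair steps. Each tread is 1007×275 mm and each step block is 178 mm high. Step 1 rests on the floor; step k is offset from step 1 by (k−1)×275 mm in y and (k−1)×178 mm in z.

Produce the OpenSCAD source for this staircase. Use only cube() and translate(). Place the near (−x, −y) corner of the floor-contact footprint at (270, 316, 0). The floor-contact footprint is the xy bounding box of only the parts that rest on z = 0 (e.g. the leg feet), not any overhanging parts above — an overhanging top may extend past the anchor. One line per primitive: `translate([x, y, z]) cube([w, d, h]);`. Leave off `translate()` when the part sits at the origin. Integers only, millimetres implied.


translate([270, 316, 0]) cube([1007, 275, 178]);
translate([270, 591, 178]) cube([1007, 275, 178]);
translate([270, 866, 356]) cube([1007, 275, 178]);
translate([270, 1141, 534]) cube([1007, 275, 178]);
translate([270, 1416, 712]) cube([1007, 275, 178]);
translate([270, 1691, 890]) cube([1007, 275, 178]);
translate([270, 1966, 1068]) cube([1007, 275, 178]);
translate([270, 2241, 1246]) cube([1007, 275, 178]);
translate([270, 2516, 1424]) cube([1007, 275, 178]);
translate([270, 2791, 1602]) cube([1007, 275, 178]);


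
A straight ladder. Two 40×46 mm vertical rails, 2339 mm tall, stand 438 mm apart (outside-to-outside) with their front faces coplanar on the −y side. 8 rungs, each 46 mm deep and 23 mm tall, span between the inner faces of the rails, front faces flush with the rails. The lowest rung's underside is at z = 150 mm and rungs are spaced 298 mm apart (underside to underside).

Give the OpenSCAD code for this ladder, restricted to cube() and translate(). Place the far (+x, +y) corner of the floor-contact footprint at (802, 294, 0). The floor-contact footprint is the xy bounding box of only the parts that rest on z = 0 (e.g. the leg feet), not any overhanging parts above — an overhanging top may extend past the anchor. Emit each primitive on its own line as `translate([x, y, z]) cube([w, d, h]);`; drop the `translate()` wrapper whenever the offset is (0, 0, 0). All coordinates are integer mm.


// rung span = 438 - 2*40 = 358
// rung[k] z = 150 + k*298
translate([364, 248, 0]) cube([40, 46, 2339]);
translate([762, 248, 0]) cube([40, 46, 2339]);
translate([404, 248, 150]) cube([358, 46, 23]);
translate([404, 248, 448]) cube([358, 46, 23]);
translate([404, 248, 746]) cube([358, 46, 23]);
translate([404, 248, 1044]) cube([358, 46, 23]);
translate([404, 248, 1342]) cube([358, 46, 23]);
translate([404, 248, 1640]) cube([358, 46, 23]);
translate([404, 248, 1938]) cube([358, 46, 23]);
translate([404, 248, 2236]) cube([358, 46, 23]);


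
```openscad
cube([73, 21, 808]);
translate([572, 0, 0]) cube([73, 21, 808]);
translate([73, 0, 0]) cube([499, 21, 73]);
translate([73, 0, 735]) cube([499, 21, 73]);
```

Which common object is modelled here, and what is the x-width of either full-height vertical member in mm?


A picture frame. The border width is 73 mm.

Four thin pieces enclosing a rectangular opening — a picture frame. The two full-height stiles are 808 mm tall; the top rail sits at z = 735 and is 73 mm tall, so the border above the opening is 808 − 735 = 73 mm, matching the stile x-width.


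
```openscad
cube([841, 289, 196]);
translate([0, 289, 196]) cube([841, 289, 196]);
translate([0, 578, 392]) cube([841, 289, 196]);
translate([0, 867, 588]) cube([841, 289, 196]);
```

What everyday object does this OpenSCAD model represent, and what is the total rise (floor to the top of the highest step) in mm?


A staircase. The total rise is 784 mm.

4 identical blocks, each offset up and back from the previous — a staircase. Each step is 196 mm tall and there are 4 of them, so the total rise is 4 × 196 = 784 mm.


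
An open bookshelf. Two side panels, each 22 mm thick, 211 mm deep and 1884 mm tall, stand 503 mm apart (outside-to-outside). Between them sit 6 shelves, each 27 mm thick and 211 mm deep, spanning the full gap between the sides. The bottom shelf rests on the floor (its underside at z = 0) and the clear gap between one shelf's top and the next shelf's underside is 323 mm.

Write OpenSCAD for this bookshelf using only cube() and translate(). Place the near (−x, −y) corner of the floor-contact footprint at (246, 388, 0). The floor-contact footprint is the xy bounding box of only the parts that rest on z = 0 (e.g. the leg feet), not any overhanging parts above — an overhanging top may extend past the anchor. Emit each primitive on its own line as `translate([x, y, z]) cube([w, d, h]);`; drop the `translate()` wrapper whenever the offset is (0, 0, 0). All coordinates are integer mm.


translate([246, 388, 0]) cube([22, 211, 1884]);
translate([727, 388, 0]) cube([22, 211, 1884]);
translate([268, 388, 0]) cube([459, 211, 27]);
translate([268, 388, 350]) cube([459, 211, 27]);
translate([268, 388, 700]) cube([459, 211, 27]);
translate([268, 388, 1050]) cube([459, 211, 27]);
translate([268, 388, 1400]) cube([459, 211, 27]);
translate([268, 388, 1750]) cube([459, 211, 27]);


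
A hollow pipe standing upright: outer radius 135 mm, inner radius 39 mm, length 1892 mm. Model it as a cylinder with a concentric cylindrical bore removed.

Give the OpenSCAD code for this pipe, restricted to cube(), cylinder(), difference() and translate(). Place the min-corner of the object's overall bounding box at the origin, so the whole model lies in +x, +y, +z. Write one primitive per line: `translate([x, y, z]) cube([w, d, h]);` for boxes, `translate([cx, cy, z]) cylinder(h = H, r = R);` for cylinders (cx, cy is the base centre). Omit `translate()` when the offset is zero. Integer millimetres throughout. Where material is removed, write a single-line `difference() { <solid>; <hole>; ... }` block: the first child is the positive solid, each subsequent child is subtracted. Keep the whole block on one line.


difference() { translate([135, 135, 0]) cylinder(h = 1892, r = 135); translate([135, 135, 0]) cylinder(h = 1892, r = 39); }


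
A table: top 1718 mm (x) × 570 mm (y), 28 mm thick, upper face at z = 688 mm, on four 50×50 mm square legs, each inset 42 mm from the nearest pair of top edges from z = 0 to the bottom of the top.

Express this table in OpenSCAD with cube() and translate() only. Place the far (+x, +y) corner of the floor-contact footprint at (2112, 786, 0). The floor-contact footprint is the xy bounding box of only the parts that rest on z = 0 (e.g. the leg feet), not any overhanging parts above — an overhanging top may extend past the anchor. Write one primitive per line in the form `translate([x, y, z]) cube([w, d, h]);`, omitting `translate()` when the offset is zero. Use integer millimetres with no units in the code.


translate([436, 258, 660]) cube([1718, 570, 28]);
translate([478, 300, 0]) cube([50, 50, 660]);
translate([2062, 300, 0]) cube([50, 50, 660]);
translate([478, 736, 0]) cube([50, 50, 660]);
translate([2062, 736, 0]) cube([50, 50, 660]);


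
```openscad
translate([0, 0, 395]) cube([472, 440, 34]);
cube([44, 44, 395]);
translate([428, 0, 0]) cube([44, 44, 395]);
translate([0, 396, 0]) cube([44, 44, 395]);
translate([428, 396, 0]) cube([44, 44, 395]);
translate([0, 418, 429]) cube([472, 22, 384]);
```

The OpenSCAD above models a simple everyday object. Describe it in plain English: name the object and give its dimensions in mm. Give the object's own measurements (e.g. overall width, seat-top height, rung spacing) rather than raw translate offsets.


A chair. The seat is a 472×440×34 mm slab with its top at z = 429 mm, on four 44×44 mm corner legs (flush with the seat edges, standing on z = 0). A flat backrest 22 mm thick, 384 mm tall, spans the full seat width and rises from the seat top along its +y edge, rear face flush with the rear of the seat.
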